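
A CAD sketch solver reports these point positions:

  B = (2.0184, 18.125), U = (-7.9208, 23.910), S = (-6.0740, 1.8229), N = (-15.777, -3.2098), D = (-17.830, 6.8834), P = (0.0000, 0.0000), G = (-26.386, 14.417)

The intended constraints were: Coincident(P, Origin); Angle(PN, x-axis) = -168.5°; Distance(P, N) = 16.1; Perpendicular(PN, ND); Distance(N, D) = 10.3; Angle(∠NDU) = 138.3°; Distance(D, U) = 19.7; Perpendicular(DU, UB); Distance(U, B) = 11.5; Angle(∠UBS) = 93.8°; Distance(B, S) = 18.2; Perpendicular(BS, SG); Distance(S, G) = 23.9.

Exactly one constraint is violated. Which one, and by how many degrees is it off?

Perpendicular(BS, SG) — off by 5.40°.

P = (0.00, 0.00) ✓; PN at -168.5° ✓; |PN| = 16.10 ✓; ∠(PN, ND) = 90.00° ✓; |ND| = 10.30 ✓; ∠NDU = 138.3° ✓; |DU| = 19.70 ✓; ∠(DU, UB) = 90.00° ✓; |UB| = 11.50 ✓; ∠UBS = 93.80° ✓; |BS| = 18.20 ✓; ∠(BS, SG) = 95.40° ✗; |SG| = 23.90 ✓.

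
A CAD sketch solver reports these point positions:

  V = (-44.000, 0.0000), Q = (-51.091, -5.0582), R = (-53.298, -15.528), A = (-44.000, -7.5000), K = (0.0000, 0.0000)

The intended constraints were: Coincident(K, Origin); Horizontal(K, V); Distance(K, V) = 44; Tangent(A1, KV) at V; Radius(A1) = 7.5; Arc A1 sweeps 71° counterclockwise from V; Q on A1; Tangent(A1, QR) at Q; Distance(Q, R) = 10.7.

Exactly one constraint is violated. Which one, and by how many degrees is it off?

Tangent(A1, QR) at Q — off by 7.10°.

K = (0.00, 0.00) ✓; K.y = 0.00, V.y = 0.00 ✓; |KV| = 44.00 ✓; ∠(AV, VK) = 90.00° ✓; |AV| = 7.500 ✓; bearing(A→Q) − bearing(A→V) = 71.00° ✓; |AQ| = 7.500 ✓; ∠(AQ, QR) = 82.90° ✗; |QR| = 10.70 ✓.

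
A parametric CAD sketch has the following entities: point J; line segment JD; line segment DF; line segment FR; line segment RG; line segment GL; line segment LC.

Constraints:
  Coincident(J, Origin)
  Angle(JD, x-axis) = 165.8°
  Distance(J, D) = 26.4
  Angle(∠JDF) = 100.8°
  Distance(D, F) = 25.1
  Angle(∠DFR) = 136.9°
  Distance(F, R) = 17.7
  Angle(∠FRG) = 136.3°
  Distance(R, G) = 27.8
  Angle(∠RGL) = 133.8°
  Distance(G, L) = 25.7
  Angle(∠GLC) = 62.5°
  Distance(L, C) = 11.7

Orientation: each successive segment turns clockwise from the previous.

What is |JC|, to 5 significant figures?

31.676

J is at the origin; JD runs at 165.8° with length 26.4, so D = (-25.593, 6.4761). ∠JDF = 100.8° gives DF at 86.600° from the x-axis; with |DF| = 25.1, F = (-24.105, 31.532). ∠DFR = 136.9° gives FR at 43.500° from the x-axis; with |FR| = 17.7, R = (-11.266, 43.716). ∠FRG = 136.3° gives RG at -0.20000° from the x-axis; with |RG| = 27.8, G = (16.534, 43.619). ∠RGL = 133.8° gives GL at -46.400° from the x-axis; with |GL| = 25.7, L = (34.257, 25.008). ∠GLC = 62.5° gives LC at -163.90° from the x-axis; with |LC| = 11.7, C = (23.016, 21.763). Then |JC| = |C − J| = 31.676.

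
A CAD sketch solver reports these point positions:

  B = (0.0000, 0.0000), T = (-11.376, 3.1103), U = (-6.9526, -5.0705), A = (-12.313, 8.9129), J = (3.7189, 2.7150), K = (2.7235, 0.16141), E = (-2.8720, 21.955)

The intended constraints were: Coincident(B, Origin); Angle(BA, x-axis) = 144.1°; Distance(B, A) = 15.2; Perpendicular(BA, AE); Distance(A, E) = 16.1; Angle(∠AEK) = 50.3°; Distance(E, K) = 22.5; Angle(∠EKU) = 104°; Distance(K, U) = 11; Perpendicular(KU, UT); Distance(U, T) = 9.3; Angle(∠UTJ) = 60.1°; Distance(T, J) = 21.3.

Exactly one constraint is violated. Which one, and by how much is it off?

Distance(T, J) = 21.3 — off by 6.20.

B = (0.00, 0.00) ✓; BA at 144.1° ✓; |BA| = 15.20 ✓; ∠(BA, AE) = 90.00° ✓; |AE| = 16.10 ✓; ∠AEK = 50.30° ✓; |EK| = 22.50 ✓; ∠EKU = 104.0° ✓; |KU| = 11.00 ✓; ∠(KU, UT) = 90.00° ✓; |UT| = 9.300 ✓; ∠UTJ = 60.10° ✓; |TJ| = 15.10 ✗.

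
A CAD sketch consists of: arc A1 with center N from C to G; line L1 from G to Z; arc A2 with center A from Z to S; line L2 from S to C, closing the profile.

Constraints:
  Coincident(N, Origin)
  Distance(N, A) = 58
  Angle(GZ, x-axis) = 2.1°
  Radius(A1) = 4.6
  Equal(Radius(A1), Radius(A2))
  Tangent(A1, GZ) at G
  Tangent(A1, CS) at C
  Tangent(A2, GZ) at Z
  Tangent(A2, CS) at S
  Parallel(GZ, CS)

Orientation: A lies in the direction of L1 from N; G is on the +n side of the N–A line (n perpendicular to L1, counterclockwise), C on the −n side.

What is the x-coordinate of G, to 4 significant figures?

-0.1686

The slot axis is L1's direction at 2.1°, so u = (cos 2.1°, sin 2.1°) = (0.9993, 0.03664) and n = (−sin 2.1°, cos 2.1°) = (-0.03664, 0.9993). N is at the origin and A lies 58.0 along u from N, so A = 58.0·u = (57.96, 2.125). Tangency of A1 to both parallel lines with radius 4.6 puts G and C at N ± 4.6·n: G = (-0.1686, 4.597), C = (0.1686, -4.597). So G.x = -0.1686.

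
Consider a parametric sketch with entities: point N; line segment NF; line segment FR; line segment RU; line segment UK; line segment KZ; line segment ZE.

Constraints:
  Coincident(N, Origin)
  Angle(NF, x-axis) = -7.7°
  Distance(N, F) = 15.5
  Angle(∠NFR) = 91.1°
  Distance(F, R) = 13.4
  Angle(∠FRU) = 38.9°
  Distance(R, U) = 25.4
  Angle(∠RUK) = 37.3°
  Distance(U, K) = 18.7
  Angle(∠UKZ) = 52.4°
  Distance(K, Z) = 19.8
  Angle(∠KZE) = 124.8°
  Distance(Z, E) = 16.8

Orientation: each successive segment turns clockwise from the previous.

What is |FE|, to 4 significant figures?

29.90

N is at the origin; NF runs at -7.7° with length 15.5, so F = (15.36, -2.077). ∠NFR = 91.1° gives FR at -96.60° from the x-axis; with |FR| = 13.4, R = (13.82, -15.39). ∠FRU = 38.9° gives RU at 122.3° from the x-axis; with |RU| = 25.4, U = (0.2475, 6.082). ∠RUK = 37.3° gives UK at -20.40° from the x-axis; with |UK| = 18.7, K = (17.77, -0.4366). ∠UKZ = 52.4° gives KZ at -148.0° from the x-axis; with |KZ| = 19.8, Z = (0.9834, -10.93). ∠KZE = 124.8° gives ZE at 156.8° from the x-axis; with |ZE| = 16.8, E = (-14.46, -4.311). Then |FE| = |E − F| = 29.90.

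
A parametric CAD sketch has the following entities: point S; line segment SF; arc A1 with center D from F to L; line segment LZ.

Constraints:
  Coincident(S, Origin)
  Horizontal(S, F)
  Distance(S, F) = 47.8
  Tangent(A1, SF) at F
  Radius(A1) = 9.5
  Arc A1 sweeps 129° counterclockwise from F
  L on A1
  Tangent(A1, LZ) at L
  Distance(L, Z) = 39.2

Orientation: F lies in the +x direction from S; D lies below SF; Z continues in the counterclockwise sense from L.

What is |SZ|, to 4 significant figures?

79.67

On A1, F sits at bearing 90° from D; a 129° counterclockwise sweep puts L at bearing 219°, so L = D + 9.5·(cos 219°, sin 219°) = (40.42, -15.48). A1 meets LZ tangentially, so DL is at right angles to LZ, so LZ runs along (−sin 219°, cos 219°); with |LZ| = 39.2, Z = (65.09, -45.94). Then |SZ| = |Z − S| = 79.67.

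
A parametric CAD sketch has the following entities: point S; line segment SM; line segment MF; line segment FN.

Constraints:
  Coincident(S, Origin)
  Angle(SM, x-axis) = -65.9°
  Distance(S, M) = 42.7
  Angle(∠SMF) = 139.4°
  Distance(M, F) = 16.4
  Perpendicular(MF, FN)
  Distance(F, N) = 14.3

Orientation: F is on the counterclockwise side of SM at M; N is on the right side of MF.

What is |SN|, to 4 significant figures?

64.46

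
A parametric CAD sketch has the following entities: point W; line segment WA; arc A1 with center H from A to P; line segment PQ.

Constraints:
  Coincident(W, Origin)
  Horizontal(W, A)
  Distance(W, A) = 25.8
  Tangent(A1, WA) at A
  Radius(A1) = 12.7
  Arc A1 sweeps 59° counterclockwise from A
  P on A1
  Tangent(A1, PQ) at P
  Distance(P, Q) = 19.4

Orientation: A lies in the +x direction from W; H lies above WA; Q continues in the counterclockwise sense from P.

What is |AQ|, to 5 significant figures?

30.906

W is at the origin; WA is horizontal with |WA| = 25.8 and A on the +x side, so A = (25.800, 0.0000). The tangent condition forces HA to be normal to WA, so H = A + (0, 12.7) = (25.800, 12.700). On A1, A sits at bearing -90° from H; a 59° counterclockwise sweep puts P at bearing -31°, so P = H + 12.7·(cos -31°, sin -31°) = (36.686, 6.1590). Tangency of A1 to PQ means the radius HP is perpendicular to PQ, so PQ runs along (−sin -31°, cos -31°); with |PQ| = 19.4, Q = (46.678, 22.788). Then |AQ| = |Q − A| = 30.906.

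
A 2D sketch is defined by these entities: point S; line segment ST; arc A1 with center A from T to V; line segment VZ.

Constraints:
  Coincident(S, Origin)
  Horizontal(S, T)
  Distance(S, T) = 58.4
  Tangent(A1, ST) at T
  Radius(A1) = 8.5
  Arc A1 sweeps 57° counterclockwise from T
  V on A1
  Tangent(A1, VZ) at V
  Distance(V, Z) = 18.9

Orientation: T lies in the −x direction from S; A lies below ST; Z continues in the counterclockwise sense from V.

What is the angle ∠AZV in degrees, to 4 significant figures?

24.22°

On A1, T sits at bearing 90° from A; a 57° counterclockwise sweep puts V at bearing 147°, so V = A + 8.5·(cos 147°, sin 147°) = (-65.53, -3.871). Since A1 is tangent to VZ there, AV ⟂ VZ, so VZ runs along (−sin 147°, cos 147°); with |VZ| = 18.9, Z = (-75.82, -19.72). Then cos ∠AZV = ZA·ZV / (|ZA||ZV|), giving 24.22°.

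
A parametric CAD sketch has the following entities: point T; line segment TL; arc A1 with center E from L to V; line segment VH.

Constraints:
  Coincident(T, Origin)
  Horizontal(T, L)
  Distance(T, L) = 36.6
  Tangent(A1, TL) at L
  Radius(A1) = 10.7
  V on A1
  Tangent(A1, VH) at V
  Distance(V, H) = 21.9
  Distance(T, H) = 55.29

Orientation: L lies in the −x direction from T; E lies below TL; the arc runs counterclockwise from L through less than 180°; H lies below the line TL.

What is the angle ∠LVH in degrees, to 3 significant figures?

130°

Checks: T.y = 0.00, L.y = 0.00 ✓; |EV| = 10.70 ✓; ∠(EV, VH) = 90.00° ✓; |VH| = 21.90 ✓; |TH| = 55.29 ✓.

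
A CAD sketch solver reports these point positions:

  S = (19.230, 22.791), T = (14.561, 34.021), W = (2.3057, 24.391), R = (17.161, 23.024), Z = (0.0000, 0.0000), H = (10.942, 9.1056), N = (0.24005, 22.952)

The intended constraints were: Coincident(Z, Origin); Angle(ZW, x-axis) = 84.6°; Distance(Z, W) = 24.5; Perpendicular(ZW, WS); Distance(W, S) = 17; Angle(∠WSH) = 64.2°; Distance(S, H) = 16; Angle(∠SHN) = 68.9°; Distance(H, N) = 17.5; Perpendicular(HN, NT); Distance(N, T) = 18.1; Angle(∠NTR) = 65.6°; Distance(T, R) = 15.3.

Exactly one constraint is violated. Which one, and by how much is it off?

Distance(T, R) = 15.3 — off by 4.00.

Z = (0.00, 0.00) ✓; ZW at 84.60° ✓; |ZW| = 24.50 ✓; ∠(ZW, WS) = 90.00° ✓; |WS| = 17.00 ✓; ∠WSH = 64.20° ✓; |SH| = 16.00 ✓; ∠SHN = 68.90° ✓; |HN| = 17.50 ✓; ∠(HN, NT) = 90.00° ✓; |NT| = 18.10 ✓; ∠NTR = 65.60° ✓; |TR| = 11.30 ✗.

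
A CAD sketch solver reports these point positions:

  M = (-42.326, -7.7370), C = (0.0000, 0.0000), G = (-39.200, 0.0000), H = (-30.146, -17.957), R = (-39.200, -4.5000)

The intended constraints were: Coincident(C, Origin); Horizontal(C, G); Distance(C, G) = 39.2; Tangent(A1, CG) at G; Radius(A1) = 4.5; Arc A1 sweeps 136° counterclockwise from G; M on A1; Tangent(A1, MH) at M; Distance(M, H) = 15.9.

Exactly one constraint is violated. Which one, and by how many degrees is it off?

Tangent(A1, MH) at M — off by 4.00°.

C = (0.00, 0.00) ✓; C.y = 0.00, G.y = 0.00 ✓; |CG| = 39.20 ✓; ∠(RG, GC) = 90.00° ✓; |RG| = 4.500 ✓; bearing(R→M) − bearing(R→G) = 136.0° ✓; |RM| = 4.500 ✓; ∠(RM, MH) = 86.00° ✗; |MH| = 15.90 ✓.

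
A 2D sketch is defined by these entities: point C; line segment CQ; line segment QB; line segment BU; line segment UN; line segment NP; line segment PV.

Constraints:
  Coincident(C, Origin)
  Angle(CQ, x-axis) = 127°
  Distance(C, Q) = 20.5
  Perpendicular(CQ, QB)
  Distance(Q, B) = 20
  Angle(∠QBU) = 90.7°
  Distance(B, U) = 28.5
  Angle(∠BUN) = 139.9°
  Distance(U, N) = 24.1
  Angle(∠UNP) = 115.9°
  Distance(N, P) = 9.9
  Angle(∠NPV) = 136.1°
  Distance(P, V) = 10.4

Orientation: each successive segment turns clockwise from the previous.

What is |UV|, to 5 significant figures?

31.447

∠UNP = 115.9° gives NP at -156.50° from the x-axis; with |NP| = 9.9, P = (10.976, -22.168). ∠NPV = 136.1° gives PV at 159.60° from the x-axis; with |PV| = 10.4, V = (1.2282, -18.543). Then |UV| = |V − U| = 31.447.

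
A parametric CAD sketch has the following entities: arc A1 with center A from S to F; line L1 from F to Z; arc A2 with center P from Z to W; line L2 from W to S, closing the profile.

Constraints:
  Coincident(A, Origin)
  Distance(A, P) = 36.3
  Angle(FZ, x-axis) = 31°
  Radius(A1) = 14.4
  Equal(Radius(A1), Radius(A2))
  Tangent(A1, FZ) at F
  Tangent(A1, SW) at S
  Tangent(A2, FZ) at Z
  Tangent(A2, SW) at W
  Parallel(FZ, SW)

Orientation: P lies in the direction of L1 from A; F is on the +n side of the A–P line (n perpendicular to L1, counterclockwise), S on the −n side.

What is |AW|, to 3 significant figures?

39.1

Tangency of A1 to both parallel lines with radius 14.4 puts F and S at A ± 14.4·n: F = (-7.42, 12.3), S = (7.42, -12.3). Equal radii place Z and W the same way about P: Z = P + 14.4·n = (23.7, 31.0), W = P − 14.4·n = (38.5, 6.35). Then |AW| = |W − A| = 39.1.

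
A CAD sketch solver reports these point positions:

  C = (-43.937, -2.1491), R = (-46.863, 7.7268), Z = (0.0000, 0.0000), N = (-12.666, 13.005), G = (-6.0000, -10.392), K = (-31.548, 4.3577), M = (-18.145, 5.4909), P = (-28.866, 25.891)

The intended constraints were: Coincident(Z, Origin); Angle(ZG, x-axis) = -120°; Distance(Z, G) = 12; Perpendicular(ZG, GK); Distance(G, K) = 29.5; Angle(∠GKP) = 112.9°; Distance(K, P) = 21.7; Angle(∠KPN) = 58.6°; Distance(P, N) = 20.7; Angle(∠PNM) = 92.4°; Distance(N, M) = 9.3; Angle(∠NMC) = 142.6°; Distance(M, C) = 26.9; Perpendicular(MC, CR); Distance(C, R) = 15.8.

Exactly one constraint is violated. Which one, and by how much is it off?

Distance(C, R) = 15.8 — off by 5.50.

Z = (0.00, 0.00) ✓; ZG at -120.0° ✓; |ZG| = 12.00 ✓; ∠(ZG, GK) = 90.00° ✓; |GK| = 29.50 ✓; ∠GKP = 112.9° ✓; |KP| = 21.70 ✓; ∠KPN = 58.60° ✓; |PN| = 20.70 ✓; ∠PNM = 92.40° ✓; |NM| = 9.300 ✓; ∠NMC = 142.6° ✓; |MC| = 26.90 ✓; ∠(MC, CR) = 90.00° ✓; |CR| = 10.30 ✗.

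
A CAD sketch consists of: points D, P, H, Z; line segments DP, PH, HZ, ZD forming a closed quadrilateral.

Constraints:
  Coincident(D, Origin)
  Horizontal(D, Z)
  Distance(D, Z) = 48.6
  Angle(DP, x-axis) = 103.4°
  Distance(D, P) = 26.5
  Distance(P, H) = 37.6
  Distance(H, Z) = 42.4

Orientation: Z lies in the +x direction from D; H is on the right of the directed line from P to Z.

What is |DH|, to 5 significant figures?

11.835

D is at the origin; DZ is horizontal with |DZ| = 48.6 and Z in +x, so Z = (48.6, 0). DP runs at 103.4° with |DP| = 26.5, so P = (-6.1413, 25.779). H is determined by |PH| = 37.6 and |HZ| = 42.4 together: it lies at the intersection of circle(P, 37.6) and circle(Z, 42.4). With |PZ| = 60.507, the foot of the radical line on PZ is 27.081 from P and the perpendicular offset is √(37.6² − 27.081²) = 26.085. Taking the right-of-PZ solution: H = (7.2455, -9.3576).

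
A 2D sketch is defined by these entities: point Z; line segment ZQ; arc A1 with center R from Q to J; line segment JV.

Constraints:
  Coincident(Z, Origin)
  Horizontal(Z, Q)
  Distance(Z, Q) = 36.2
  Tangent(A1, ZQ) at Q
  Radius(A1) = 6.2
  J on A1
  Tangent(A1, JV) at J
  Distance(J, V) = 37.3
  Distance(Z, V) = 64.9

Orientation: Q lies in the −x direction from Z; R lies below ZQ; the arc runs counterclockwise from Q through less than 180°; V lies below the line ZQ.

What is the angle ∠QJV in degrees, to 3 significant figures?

141°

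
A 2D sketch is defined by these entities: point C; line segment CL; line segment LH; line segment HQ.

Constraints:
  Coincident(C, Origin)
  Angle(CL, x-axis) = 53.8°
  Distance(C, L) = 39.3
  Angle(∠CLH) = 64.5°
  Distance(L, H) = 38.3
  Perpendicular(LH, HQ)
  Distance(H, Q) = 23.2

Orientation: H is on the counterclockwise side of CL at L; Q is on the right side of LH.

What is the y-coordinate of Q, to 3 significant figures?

61.6

∠CLH = 64.5°, so LH runs at 53.8° + (180° − 64.5°) = 169° from the x-axis; with |LH| = 38.3, H = L + 38.3·(cos 169°, sin 169°) = (-14.4, 38.8). LH is perpendicular to HQ; with |HQ| = 23.2 on the right of LH, Q = H + 23.2·(0.186, 0.983) = (-10.1, 61.6). So Q.y = 61.6.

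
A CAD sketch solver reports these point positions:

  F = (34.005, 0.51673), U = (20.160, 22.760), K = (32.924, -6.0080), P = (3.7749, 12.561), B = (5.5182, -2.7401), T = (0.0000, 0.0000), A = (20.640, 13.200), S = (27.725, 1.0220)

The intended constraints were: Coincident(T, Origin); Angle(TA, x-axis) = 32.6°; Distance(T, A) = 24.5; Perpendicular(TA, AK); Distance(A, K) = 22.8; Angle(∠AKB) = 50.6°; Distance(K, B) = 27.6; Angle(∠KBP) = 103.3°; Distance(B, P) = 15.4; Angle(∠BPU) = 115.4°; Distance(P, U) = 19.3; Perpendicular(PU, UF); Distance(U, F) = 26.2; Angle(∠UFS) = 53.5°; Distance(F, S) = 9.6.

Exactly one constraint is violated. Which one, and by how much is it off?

Distance(F, S) = 9.6 — off by 3.30.

T = (0.00, 0.00) ✓; TA at 32.60° ✓; |TA| = 24.50 ✓; ∠(TA, AK) = 90.00° ✓; |AK| = 22.80 ✓; ∠AKB = 50.60° ✓; |KB| = 27.60 ✓; ∠KBP = 103.3° ✓; |BP| = 15.40 ✓; ∠BPU = 115.4° ✓; |PU| = 19.30 ✓; ∠(PU, UF) = 90.00° ✓; |UF| = 26.20 ✓; ∠UFS = 53.50° ✓; |FS| = 6.300 ✗.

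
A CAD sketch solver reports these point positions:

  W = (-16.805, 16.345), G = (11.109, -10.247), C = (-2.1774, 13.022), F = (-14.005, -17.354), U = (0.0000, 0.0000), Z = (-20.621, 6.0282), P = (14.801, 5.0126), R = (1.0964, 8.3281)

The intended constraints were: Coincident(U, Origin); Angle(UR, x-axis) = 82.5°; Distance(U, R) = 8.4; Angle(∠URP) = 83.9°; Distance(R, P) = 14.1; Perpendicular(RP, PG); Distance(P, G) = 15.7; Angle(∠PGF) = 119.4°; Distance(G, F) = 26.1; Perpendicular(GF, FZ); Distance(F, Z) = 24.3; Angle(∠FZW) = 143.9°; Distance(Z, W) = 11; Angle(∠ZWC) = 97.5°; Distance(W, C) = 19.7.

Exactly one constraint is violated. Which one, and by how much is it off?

Distance(W, C) = 19.7 — off by 4.70.

U = (0.00, 0.00) ✓; UR at 82.50° ✓; |UR| = 8.400 ✓; ∠URP = 83.90° ✓; |RP| = 14.10 ✓; ∠(RP, PG) = 90.00° ✓; |PG| = 15.70 ✓; ∠PGF = 119.4° ✓; |GF| = 26.10 ✓; ∠(GF, FZ) = 90.00° ✓; |FZ| = 24.30 ✓; ∠FZW = 143.9° ✓; |ZW| = 11.00 ✓; ∠ZWC = 97.50° ✓; |WC| = 15.00 ✗.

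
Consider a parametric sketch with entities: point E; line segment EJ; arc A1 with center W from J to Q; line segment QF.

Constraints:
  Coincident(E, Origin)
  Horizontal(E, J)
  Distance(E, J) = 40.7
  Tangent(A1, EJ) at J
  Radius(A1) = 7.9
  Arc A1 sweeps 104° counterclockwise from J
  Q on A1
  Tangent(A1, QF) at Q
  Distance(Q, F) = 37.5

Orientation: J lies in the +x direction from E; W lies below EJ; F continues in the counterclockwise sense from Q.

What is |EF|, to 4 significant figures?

62.51

E is at the origin; E and J share the same y with |EJ| = 40.7 and J on the +x side, so J = (40.70, 0.000). A1 meets EJ tangentially, so WJ is at right angles to EJ, so W = J + (0, -7.9) = (40.70, -7.900). On A1, J sits at bearing 90° from W; a 104° counterclockwise sweep puts Q at bearing 194°, so Q = W + 7.9·(cos 194°, sin 194°) = (33.03, -9.811). A1 meets QF tangentially, so WQ is at right angles to QF, so QF runs along (−sin 194°, cos 194°); with |QF| = 37.5, F = (42.11, -46.20). Then |EF| = |F − E| = 62.51.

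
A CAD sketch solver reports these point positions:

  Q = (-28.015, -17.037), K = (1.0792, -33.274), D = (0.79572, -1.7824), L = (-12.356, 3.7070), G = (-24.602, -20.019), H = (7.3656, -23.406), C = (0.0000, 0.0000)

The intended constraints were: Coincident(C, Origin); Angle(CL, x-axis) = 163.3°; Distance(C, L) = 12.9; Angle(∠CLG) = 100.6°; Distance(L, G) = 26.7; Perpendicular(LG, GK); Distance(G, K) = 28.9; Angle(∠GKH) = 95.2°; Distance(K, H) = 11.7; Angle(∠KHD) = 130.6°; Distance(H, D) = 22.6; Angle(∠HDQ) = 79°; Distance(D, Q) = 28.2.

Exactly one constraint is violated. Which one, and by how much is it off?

Distance(D, Q) = 28.2 — off by 4.40.

C = (0.00, 0.00) ✓; CL at 163.3° ✓; |CL| = 12.90 ✓; ∠CLG = 100.6° ✓; |LG| = 26.70 ✓; ∠(LG, GK) = 90.00° ✓; |GK| = 28.90 ✓; ∠GKH = 95.20° ✓; |KH| = 11.70 ✓; ∠KHD = 130.6° ✓; |HD| = 22.60 ✓; ∠HDQ = 79.00° ✓; |DQ| = 32.60 ✗.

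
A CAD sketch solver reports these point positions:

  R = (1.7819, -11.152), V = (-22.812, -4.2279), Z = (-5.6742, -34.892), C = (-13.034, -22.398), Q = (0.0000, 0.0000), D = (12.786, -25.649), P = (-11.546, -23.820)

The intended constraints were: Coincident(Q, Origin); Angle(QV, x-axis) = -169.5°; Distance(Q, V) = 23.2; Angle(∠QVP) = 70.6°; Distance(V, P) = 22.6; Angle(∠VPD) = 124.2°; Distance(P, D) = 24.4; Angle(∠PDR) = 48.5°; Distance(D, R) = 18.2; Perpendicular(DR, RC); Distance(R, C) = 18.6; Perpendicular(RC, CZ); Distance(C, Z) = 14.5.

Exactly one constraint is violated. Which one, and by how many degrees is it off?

Perpendicular(RC, CZ) — off by 6.70°.

Q = (0.00, 0.00) ✓; QV at -169.5° ✓; |QV| = 23.20 ✓; ∠QVP = 70.60° ✓; |VP| = 22.60 ✓; ∠VPD = 124.2° ✓; |PD| = 24.40 ✓; ∠PDR = 48.50° ✓; |DR| = 18.20 ✓; ∠(DR, RC) = 90.00° ✓; |RC| = 18.60 ✓; ∠(RC, CZ) = 83.30° ✗; |CZ| = 14.50 ✓.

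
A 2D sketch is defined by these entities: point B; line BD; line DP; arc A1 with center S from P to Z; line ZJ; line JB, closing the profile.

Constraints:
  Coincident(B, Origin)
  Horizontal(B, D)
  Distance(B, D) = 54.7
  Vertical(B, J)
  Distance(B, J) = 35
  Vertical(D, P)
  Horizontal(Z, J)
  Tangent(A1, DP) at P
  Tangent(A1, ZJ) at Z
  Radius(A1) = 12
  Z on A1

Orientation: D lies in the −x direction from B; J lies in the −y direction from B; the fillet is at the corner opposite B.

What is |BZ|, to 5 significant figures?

55.211

B is at the origin; BD is horizontal with |BD| = 54.7 and D on the −x side, so D = (-54.700, 0.0000). B and J share the same x with |BJ| = 35.0 and J on the −y side, so J = (0.0000, -35.000). The virtual corner opposite B is at (-54.700, -35.000). Tangency of A1 to DP means the radius SP is perpendicular to DP and since A1 is tangent to ZJ there, SZ ⟂ ZJ, with radius 12.0, so the center S sits 12.0 in from both sides at S = (-42.700, -23.000). That places the tangent points at P = (-54.700, -23.000) on DP and Z = (-42.700, -35.000) on ZJ. Then |BZ| = |Z − B| = 55.211.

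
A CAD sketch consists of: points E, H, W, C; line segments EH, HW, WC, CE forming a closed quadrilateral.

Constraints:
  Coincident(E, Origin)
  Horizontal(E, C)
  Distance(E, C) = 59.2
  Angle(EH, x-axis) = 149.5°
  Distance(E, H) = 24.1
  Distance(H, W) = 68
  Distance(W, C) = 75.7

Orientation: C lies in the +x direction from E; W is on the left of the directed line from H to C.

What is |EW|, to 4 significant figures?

68.99

E is at the origin; E and C share the same y with |EC| = 59.2 and C in +x, so C = (59.2, 0). EH runs at 149.5° with |EH| = 24.1, so H = (-20.77, 12.23). W is determined by |HW| = 68.0 and |WC| = 75.7 together: it lies at the intersection of circle(H, 68.0) and circle(C, 75.7). With |HC| = 80.90, the foot of the radical line on HC is 33.61 from H and the perpendicular offset is √(68.0² − 33.61²) = 59.11. Taking the left-of-HC solution: W = (21.40, 65.58).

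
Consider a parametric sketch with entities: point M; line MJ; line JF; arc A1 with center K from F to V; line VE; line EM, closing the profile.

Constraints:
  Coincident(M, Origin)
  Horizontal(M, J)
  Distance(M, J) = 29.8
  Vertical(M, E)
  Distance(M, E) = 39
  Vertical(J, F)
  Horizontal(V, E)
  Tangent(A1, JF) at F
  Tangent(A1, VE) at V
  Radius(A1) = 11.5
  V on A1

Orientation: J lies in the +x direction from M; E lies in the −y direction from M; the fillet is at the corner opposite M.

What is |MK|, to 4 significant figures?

33.03

M is at the origin; MJ is horizontal with |MJ| = 29.8 and J on the +x side, so J = (29.80, 0.000). M and E share the same x with |ME| = 39.0 and E on the −y side, so E = (0.000, -39.00). The virtual corner opposite M is at (29.80, -39.00). Since A1 is tangent to JF there, KF ⟂ JF and the tangent condition forces KV to be normal to VE, with radius 11.5, so the center K sits 11.5 in from both sides at K = (18.30, -27.50). Then |MK| = |K − M| = 33.03.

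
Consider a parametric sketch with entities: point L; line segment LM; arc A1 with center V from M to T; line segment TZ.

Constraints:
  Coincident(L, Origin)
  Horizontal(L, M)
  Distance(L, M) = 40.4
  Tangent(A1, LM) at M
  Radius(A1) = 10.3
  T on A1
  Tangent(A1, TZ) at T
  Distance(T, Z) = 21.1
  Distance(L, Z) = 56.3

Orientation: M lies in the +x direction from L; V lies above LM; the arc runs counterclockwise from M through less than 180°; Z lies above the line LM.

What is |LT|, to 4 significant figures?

51.99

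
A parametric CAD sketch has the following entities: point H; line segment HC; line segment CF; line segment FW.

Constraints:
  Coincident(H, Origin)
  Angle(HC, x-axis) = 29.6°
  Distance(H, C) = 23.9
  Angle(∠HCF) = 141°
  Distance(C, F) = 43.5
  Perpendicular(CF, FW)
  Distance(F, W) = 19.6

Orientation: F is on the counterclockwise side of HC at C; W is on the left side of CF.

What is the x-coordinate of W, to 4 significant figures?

18.40

H is at the origin; HC runs at 29.6° with length 23.9, so C = 23.9·(cos 29.6°, sin 29.6°) = (20.78, 11.81). ∠HCF = 141.0°, so CF runs at 29.6° + (180° − 141.0°) = 68.60° from the x-axis; with |CF| = 43.5, F = C + 43.5·(cos 68.60°, sin 68.60°) = (36.65, 52.31). The perpendicularity gives FW at right angles to CF; with |FW| = 19.6 on the left of CF, W = F + 19.6·(-0.9311, 0.3649) = (18.40, 59.46). So W.x = 18.40.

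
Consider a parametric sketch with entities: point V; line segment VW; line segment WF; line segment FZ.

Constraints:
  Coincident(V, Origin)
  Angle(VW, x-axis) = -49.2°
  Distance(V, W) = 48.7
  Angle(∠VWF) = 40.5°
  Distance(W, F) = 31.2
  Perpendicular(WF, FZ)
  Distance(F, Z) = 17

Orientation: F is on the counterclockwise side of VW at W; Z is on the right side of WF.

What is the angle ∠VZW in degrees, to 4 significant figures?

68.25°

V is at the origin; VW runs at -49.2° with length 48.7, so W = 48.7·(cos -49.2°, sin -49.2°) = (31.82, -36.87). ∠VWF = 40.5°, so WF runs at -49.2° + (180° − 40.5°) = 90.30° from the x-axis; with |WF| = 31.2, F = W + 31.2·(cos 90.30°, sin 90.30°) = (31.66, -5.666). The perpendicularity gives FZ at right angles to WF; with |FZ| = 17.0 on the right of WF, Z = F + 17.0·(1.000, 0.005236) = (48.66, -5.577). Then cos ∠VZW = ZV·ZW / (|ZV||ZW|), giving 68.25°.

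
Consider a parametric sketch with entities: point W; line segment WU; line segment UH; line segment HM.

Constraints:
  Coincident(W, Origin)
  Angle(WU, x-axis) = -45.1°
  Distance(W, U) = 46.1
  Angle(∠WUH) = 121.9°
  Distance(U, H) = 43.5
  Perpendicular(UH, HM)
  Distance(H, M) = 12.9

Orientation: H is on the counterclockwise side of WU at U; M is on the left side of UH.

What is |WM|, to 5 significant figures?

72.757

W is at the origin; WU runs at -45.1° with length 46.1, so U = 46.1·(cos -45.1°, sin -45.1°) = (32.541, -32.654). ∠WUH = 121.9°, so UH runs at -45.1° + (180° − 121.9°) = 13.000° from the x-axis; with |UH| = 43.5, H = U + 43.5·(cos 13.000°, sin 13.000°) = (74.926, -22.869). UH is perpendicular to HM; with |HM| = 12.9 on the left of UH, M = H + 12.9·(-0.22495, 0.97437) = (72.024, -10.300). Then |WM| = |M − W| = 72.757.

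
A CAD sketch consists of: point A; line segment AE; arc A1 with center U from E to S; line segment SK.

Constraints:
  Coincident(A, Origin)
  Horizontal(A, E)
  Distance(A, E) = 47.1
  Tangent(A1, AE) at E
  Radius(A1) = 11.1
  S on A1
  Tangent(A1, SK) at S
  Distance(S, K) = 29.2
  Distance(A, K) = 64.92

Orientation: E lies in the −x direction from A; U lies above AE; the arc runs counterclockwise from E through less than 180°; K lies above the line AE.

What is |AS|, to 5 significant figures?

40.239

A is at the origin; A and E share the same y with |AE| = 47.1 and E on the −x side, so E = (-47.100, 0.0000). Tangency of A1 to AE means the radius UE is perpendicular to AE, so U = E + (0, 11.1) = (-47.100, 11.100). Since US ⟂ SK (tangency), |UK| = √(11.1² + 29.2²) = 31.239 regardless of where S sits on A1. So K lies on both circle(A, 64.92) and circle(U, 31.239); the above-AE intersection is K = (-49.280, 42.262). S is the foot of the tangent from K: S = (-37.025, 15.759).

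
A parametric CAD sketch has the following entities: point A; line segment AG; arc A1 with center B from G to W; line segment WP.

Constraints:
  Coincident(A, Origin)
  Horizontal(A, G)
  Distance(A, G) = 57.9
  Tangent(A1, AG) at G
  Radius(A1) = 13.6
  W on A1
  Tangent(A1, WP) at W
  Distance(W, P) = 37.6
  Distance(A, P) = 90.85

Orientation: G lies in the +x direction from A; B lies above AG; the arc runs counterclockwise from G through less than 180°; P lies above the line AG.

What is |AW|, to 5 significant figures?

72.332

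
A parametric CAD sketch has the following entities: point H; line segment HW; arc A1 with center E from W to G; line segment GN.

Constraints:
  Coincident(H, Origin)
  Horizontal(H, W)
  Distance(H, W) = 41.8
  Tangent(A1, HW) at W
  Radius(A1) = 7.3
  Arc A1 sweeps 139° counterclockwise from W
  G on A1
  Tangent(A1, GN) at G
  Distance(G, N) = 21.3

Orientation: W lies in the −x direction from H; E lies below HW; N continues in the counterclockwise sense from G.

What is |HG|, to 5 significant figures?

48.318

Tangency of A1 to HW means the radius EW is perpendicular to HW, so E = W + (0, -7.3) = (-41.800, -7.3000). On A1, W sits at bearing 90° from E; a 139° counterclockwise sweep puts G at bearing 229°, so G = E + 7.3·(cos 229°, sin 229°) = (-46.589, -12.809). Then |HG| = |G − H| = 48.318.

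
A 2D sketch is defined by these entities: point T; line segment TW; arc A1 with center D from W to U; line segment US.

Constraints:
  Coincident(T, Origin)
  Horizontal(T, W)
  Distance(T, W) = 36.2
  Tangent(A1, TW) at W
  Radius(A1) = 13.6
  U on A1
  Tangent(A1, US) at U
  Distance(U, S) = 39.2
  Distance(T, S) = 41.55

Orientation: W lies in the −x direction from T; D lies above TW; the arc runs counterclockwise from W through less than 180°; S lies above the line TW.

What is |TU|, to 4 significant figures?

25.30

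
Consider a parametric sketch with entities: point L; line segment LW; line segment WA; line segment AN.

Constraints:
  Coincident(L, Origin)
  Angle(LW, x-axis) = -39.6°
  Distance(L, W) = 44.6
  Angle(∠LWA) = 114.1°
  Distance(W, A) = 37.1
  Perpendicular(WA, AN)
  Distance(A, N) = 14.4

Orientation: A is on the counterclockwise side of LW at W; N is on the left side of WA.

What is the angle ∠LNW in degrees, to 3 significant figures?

46.7°

L is at the origin; LW runs at -39.6° with length 44.6, so W = 44.6·(cos -39.6°, sin -39.6°) = (34.4, -28.4). ∠LWA = 114.1°, so WA runs at -39.6° + (180° − 114.1°) = 26.3° from the x-axis; with |WA| = 37.1, A = W + 37.1·(cos 26.3°, sin 26.3°) = (67.6, -12.0). The perpendicularity gives AN at right angles to WA; with |AN| = 14.4 on the left of WA, N = A + 14.4·(-0.443, 0.896) = (61.2, 0.918). Then cos ∠LNW = NL·NW / (|NL||NW|), giving 46.7°.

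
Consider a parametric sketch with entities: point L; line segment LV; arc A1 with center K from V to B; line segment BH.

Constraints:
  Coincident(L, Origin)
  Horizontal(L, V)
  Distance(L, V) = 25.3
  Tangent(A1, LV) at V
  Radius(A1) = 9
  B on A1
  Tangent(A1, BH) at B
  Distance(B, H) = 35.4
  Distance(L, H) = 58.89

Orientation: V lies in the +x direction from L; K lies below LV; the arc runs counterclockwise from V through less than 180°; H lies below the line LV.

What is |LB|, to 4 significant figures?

23.72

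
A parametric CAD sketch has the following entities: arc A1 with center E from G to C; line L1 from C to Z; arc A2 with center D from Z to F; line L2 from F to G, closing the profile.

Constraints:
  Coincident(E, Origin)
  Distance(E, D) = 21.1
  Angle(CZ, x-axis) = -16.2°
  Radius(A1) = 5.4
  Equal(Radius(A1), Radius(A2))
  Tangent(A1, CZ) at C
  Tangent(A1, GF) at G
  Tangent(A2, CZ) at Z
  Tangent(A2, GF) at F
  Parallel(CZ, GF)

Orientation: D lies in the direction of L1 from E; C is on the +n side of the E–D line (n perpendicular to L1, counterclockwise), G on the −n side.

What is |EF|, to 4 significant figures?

21.78

The slot axis is L1's direction at -16.2°, so u = (cos -16.2°, sin -16.2°) = (0.9603, -0.2790) and n = (−sin -16.2°, cos -16.2°) = (0.2790, 0.9603). E is at the origin and D lies 21.1 along u from E, so D = 21.1·u = (20.26, -5.887). Tangency of A1 to both parallel lines with radius 5.4 puts C and G at E ± 5.4·n: C = (1.507, 5.186), G = (-1.507, -5.186). Equal radii place Z and F the same way about D: Z = D + 5.4·n = (21.77, -0.7011), F = D − 5.4·n = (18.76, -11.07). Then |EF| = |F − E| = 21.78.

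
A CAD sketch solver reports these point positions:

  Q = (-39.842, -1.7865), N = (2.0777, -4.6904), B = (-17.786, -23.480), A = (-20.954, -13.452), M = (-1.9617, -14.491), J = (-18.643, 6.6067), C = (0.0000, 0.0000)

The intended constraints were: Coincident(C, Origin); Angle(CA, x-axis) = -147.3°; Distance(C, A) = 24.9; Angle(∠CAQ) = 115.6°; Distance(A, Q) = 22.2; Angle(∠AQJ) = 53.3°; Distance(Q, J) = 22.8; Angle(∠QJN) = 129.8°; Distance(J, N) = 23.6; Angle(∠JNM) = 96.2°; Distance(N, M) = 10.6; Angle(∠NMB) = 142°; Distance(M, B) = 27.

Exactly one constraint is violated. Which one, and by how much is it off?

Distance(M, B) = 27 — off by 8.80.

C = (0.00, 0.00) ✓; CA at -147.3° ✓; |CA| = 24.90 ✓; ∠CAQ = 115.6° ✓; |AQ| = 22.20 ✓; ∠AQJ = 53.30° ✓; |QJ| = 22.80 ✓; ∠QJN = 129.8° ✓; |JN| = 23.60 ✓; ∠JNM = 96.20° ✓; |NM| = 10.60 ✓; ∠NMB = 142.0° ✓; |MB| = 18.20 ✗.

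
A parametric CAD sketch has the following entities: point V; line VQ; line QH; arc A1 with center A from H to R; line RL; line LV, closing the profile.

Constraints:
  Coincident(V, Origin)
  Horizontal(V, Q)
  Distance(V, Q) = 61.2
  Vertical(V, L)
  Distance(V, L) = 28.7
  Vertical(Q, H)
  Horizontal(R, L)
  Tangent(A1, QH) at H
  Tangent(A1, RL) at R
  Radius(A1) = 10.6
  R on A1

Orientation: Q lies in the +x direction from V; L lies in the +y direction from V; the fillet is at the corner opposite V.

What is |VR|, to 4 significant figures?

58.17

The virtual corner opposite V is at (61.20, 28.70). Tangency of A1 to QH means the radius AH is perpendicular to QH and tangency of A1 to RL means the radius AR is perpendicular to RL, with radius 10.6, so the center A sits 10.6 in from both sides at A = (50.60, 18.10). That places the tangent points at H = (61.20, 18.10) on QH and R = (50.60, 28.70) on RL. Then |VR| = |R − V| = 58.17.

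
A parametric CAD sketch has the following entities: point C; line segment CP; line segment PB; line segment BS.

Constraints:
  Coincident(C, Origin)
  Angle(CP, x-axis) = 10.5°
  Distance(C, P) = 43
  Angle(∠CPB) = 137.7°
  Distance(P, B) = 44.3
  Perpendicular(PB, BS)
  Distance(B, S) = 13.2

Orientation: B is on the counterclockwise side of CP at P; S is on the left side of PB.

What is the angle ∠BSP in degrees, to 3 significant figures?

73.4°

∠CPB = 137.7°, so PB runs at 10.5° + (180° − 137.7°) = 52.8° from the x-axis; with |PB| = 44.3, B = P + 44.3·(cos 52.8°, sin 52.8°) = (69.1, 43.1). PB ⟂ BS; with |BS| = 13.2 on the left of PB, S = B + 13.2·(-0.797, 0.605) = (58.5, 51.1). Then cos ∠BSP = SB·SP / (|SB||SP|), giving 73.4°.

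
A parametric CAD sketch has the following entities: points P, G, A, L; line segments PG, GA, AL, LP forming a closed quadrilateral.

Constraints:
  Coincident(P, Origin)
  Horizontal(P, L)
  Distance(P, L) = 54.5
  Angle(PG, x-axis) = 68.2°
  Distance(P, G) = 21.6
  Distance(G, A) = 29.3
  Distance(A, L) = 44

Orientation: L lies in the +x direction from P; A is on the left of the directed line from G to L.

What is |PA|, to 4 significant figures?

49.02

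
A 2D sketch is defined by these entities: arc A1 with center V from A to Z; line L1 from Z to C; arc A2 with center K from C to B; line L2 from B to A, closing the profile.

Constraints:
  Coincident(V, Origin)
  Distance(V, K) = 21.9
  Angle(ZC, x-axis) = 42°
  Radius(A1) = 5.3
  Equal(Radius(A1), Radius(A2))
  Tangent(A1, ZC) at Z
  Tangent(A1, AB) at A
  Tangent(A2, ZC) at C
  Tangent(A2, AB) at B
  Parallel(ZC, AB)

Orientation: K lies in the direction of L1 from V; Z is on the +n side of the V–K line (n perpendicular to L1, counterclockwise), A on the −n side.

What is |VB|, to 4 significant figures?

22.53

Tangency of A1 to both parallel lines with radius 5.3 puts Z and A at V ± 5.3·n: Z = (-3.546, 3.939), A = (3.546, -3.939). Equal radii place C and B the same way about K: C = K + 5.3·n = (12.73, 18.59), B = K − 5.3·n = (19.82, 10.72). Then |VB| = |B − V| = 22.53.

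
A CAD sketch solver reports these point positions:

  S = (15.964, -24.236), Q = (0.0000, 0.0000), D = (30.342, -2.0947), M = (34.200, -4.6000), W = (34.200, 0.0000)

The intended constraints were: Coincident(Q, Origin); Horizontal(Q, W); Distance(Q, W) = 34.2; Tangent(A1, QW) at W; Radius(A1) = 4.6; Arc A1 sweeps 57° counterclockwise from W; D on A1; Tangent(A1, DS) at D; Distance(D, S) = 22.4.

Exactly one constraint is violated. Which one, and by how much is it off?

Distance(D, S) = 22.4 — off by 4.00.

Q = (0.00, 0.00) ✓; Q.y = 0.00, W.y = 0.00 ✓; |QW| = 34.20 ✓; ∠(MW, WQ) = 90.00° ✓; |MW| = 4.600 ✓; bearing(M→D) − bearing(M→W) = 57.00° ✓; |MD| = 4.600 ✓; ∠(MD, DS) = 90.00° ✓; |DS| = 26.40 ✗.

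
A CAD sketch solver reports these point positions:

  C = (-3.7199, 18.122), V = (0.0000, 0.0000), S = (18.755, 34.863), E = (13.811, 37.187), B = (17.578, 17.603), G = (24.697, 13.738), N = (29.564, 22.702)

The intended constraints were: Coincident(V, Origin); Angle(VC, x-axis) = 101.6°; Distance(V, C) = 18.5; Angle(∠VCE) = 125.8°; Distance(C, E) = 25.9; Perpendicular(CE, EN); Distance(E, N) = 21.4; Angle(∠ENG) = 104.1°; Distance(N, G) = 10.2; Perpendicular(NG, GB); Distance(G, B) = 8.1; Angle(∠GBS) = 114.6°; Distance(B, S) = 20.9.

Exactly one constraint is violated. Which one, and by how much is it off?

Distance(B, S) = 20.9 — off by 3.60.

V = (0.00, 0.00) ✓; VC at 101.6° ✓; |VC| = 18.50 ✓; ∠VCE = 125.8° ✓; |CE| = 25.90 ✓; ∠(CE, EN) = 90.00° ✓; |EN| = 21.40 ✓; ∠ENG = 104.1° ✓; |NG| = 10.20 ✓; ∠(NG, GB) = 90.00° ✓; |GB| = 8.101 ✓; ∠GBS = 114.6° ✓; |BS| = 17.30 ✗.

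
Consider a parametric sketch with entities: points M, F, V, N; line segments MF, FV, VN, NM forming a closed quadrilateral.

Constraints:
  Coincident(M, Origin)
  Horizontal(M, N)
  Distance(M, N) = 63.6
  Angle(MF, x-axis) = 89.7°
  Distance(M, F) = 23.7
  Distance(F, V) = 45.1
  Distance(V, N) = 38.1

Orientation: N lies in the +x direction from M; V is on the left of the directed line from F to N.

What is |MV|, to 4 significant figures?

55.14

Checks: |FV| = 45.10 ✓; |VN| = 38.10 ✓.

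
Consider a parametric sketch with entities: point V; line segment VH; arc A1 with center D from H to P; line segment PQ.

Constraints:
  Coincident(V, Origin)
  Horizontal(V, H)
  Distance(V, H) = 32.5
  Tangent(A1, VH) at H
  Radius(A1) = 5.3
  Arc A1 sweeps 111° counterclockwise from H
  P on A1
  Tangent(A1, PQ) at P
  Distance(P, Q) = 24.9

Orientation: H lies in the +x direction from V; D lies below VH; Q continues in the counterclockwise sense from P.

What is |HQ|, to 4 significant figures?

30.70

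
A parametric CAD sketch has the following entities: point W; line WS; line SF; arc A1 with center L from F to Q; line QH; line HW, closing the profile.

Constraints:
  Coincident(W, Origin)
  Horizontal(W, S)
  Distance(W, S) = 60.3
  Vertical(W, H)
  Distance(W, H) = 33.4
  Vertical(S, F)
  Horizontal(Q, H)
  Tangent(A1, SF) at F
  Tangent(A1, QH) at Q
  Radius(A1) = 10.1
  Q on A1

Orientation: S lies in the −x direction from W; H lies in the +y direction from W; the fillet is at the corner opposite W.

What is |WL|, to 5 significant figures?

55.344

W and H share the same x with |WH| = 33.4 and H on the +y side, so H = (0.0000, 33.400). The virtual corner opposite W is at (-60.300, 33.400). A1 meets SF tangentially, so LF is at right angles to SF and since A1 is tangent to QH there, LQ ⟂ QH, with radius 10.1, so the center L sits 10.1 in from both sides at L = (-50.200, 23.300). Then |WL| = |L − W| = 55.344.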